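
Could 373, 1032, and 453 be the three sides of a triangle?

No

The longest side is 1032, but the other two sum to only 826.
826 < 1032, so the triangle inequality fails.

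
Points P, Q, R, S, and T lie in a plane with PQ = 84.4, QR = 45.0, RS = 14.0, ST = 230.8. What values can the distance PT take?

87.4 ≤ PT ≤ 374.2

The maximum is all hops collinear in one direction: 84.4 + 45.0 + 14.0 + 230.8 = 374.2.
The longest hop is 230.8; the others sum to 143.4. Folding the others back against it leaves at least 230.8 − 143.4 = 87.4.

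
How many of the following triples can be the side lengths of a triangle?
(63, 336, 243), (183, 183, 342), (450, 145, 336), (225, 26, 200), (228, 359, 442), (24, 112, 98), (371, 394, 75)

6

(63,243,336): 63+243 ≤ 336 → not valid
(183,183,342): 183+183 > 342 → valid
(145,336,450): 145+336 > 450 → valid
(26,200,225): 26+200 > 225 → valid
(228,359,442): 228+359 > 442 → valid
(24,98,112): 24+98 > 112 → valid
(75,371,394): 75+371 > 394 → valid
6 of the 7 triples form a triangle.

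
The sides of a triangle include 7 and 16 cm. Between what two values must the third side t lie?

By the triangle inequality, t must be less than 7 + 16 = 23 and greater than |7 − 16| = 9.

9 < t < 23 (cm)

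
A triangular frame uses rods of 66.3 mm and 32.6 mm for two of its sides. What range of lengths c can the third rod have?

By the triangle inequality, c must be less than 66.3 + 32.6 = 98.9 and greater than |66.3 − 32.6| = 33.7.

33.7 < c < 98.9 (mm)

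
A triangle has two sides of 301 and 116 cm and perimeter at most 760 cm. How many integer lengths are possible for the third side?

158

Triangle inequality: 185 < x < 417. Perimeter ≤ 760 gives x ≤ 760 − 301 − 116 = 343.
So 185 < x ≤ 343; integers 186 through 343: 158 values.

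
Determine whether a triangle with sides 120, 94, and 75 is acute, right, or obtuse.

Compare the square of the longest side to the sum of squares of the other two: 75² + 94² = 14461 > 14400 = 120².

acute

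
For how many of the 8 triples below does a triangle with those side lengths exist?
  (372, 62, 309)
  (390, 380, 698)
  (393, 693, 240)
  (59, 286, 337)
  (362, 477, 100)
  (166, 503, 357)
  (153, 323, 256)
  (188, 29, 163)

5

(62,309,372): 62+309 ≤ 372 → not valid
(380,390,698): 380+390 > 698 → valid
(240,393,693): 240+393 ≤ 693 → not valid
(59,286,337): 59+286 > 337 → valid
(100,362,477): 100+362 ≤ 477 → not valid
(166,357,503): 166+357 > 503 → valid
(153,256,323): 153+256 > 323 → valid
(29,163,188): 29+163 > 188 → valid
5 of the 8 triples form a triangle.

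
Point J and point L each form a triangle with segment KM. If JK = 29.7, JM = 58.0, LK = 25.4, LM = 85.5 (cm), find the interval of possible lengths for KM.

From triangle JKM: |29.7 − 58.0| < KM < 29.7 + 58.0, i.e. 28.3 < KM < 87.7.
From triangle LKM: 60.1 < KM < 110.9.
Both must hold, so KM lies in the intersection.

60.1 < KM < 87.7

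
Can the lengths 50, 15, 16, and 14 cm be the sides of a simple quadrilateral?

No

For a quadrilateral, each side must be shorter than the sum of the others.
Here the longest side is 50, but the remaining 3 sides sum to only 45.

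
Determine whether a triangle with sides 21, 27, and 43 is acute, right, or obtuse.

obtuse

Compare the square of the longest side to the sum of squares of the other two: 21² + 27² = 1170 < 1849 = 43².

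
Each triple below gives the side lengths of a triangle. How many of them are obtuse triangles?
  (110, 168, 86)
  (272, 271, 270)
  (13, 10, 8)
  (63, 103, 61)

(110,168,86): 86²+110² = 19496 < 28224 = 168² → obtuse
(272,271,270): 270²+271² = 146341 > 73984 = 272² → acute
(13,10,8): 8²+10² = 164 < 169 = 13² → obtuse
(63,103,61): 61²+63² = 7690 < 10609 = 103² → obtuse
3 of the 4 are obtuse.

3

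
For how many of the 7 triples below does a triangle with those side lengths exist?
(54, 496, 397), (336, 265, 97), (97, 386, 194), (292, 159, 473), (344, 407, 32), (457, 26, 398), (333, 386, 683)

2

(54,397,496): 54+397 ≤ 496 → not valid
(97,265,336): 97+265 > 336 → valid
(97,194,386): 97+194 ≤ 386 → not valid
(159,292,473): 159+292 ≤ 473 → not valid
(32,344,407): 32+344 ≤ 407 → not valid
(26,398,457): 26+398 ≤ 457 → not valid
(333,386,683): 333+386 > 683 → valid
2 of the 7 triples form a triangle.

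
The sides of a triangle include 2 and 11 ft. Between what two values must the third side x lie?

9 < x < 13

By the triangle inequality, x must be less than 2 + 11 = 13 and greater than |2 − 11| = 9.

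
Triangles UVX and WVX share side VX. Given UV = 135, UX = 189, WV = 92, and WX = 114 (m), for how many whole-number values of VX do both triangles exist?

From triangle UVX: 54 < VX < 324.
From triangle WVX: 22 < VX < 206.
Intersection: 54 < VX < 206, so integers 55 through 205: 151 values.

151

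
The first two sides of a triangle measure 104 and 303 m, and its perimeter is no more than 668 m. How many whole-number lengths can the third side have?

Triangle inequality: 199 < x < 407. Perimeter ≤ 668 gives x ≤ 668 − 104 − 303 = 261.
So 199 < x ≤ 261; integers 200 through 261: 62 values.

62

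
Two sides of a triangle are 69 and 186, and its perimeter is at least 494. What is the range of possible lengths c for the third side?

Triangle inequality alone gives 117 < c < 255.
The perimeter condition gives c ≥ 494 − 69 − 186 = 239.
Intersecting the two: 239 ≤ c < 255.

239 ≤ c < 255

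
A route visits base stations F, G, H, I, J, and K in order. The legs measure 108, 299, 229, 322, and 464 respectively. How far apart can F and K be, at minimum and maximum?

The maximum is all hops collinear in one direction: 108 + 299 + 229 + 322 + 464 = 1422.
The longest hop is 464; the others sum to 958. Since 464 ≤ 958, the path can fold back on itself completely, so the minimum distance is 0.

0 ≤ FK ≤ 1422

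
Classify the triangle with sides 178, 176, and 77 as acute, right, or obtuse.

Compare the square of the longest side to the sum of squares of the other two: 77² + 176² = 36905 > 31684 = 178².

acute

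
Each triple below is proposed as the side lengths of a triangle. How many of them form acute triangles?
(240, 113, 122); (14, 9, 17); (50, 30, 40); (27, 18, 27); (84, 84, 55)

(240,113,122): 113+122 ≤ 240, not a triangle
(14,9,17): 9²+14² = 277 < 289 = 17² → obtuse
(50,30,40): 30²+40² = 2500 = 50² → right
(27,18,27): 18²+27² = 1053 > 729 = 27² → acute
(84,84,55): 55²+84² = 10081 > 7056 = 84² → acute
2 of the 5 are acute.

2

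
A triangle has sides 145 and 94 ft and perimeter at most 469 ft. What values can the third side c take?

51 < c ≤ 230

Triangle inequality alone gives 51 < c < 239.
The perimeter condition gives c ≤ 469 − 145 − 94 = 230.
Intersecting the two: 51 < c ≤ 230.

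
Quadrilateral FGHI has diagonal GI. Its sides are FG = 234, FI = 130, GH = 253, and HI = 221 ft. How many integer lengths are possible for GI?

From triangle FGI: 104 < GI < 364.
From triangle HGI: 32 < GI < 474.
Intersection: 104 < GI < 364, so integers 105 through 363: 259 values.

259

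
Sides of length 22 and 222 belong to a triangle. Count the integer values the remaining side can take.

The third side lies in the open interval (200, 244).
Integers from 201 to 243 inclusive: 243 − 201 + 1 = 43.

43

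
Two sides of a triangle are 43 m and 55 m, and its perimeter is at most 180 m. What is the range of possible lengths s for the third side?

12 < s ≤ 82

Triangle inequality alone gives 12 < s < 98.
The perimeter condition gives s ≤ 180 − 43 − 55 = 82.
Intersecting the two: 12 < s ≤ 82.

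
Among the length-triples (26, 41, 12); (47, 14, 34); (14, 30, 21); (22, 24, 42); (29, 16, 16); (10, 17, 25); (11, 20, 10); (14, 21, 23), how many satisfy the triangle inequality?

7

(12,26,41): 12+26 ≤ 41 → not valid
(14,34,47): 14+34 > 47 → valid
(14,21,30): 14+21 > 30 → valid
(22,24,42): 22+24 > 42 → valid
(16,16,29): 16+16 > 29 → valid
(10,17,25): 10+17 > 25 → valid
(10,11,20): 10+11 > 20 → valid
(14,21,23): 14+21 > 23 → valid
7 of the 8 triples form a triangle.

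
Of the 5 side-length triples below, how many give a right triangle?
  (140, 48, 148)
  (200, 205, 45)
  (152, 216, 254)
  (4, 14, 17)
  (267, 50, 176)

(140,48,148): 48²+140² = 21904 = 148² → right
(200,205,45): 45²+200² = 42025 = 205² → right
(152,216,254): 152²+216² = 69760 > 64516 = 254² → acute
(4,14,17): 4²+14² = 212 < 289 = 17² → obtuse
(267,50,176): 50+176 ≤ 267, not a triangle
2 of the 5 are right.

2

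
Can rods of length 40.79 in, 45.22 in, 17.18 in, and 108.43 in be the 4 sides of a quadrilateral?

No

For a quadrilateral, each side must be shorter than the sum of the others.
Here the longest side is 108.43, but the remaining 3 sides sum to only 103.19.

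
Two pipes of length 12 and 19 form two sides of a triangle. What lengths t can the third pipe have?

By the triangle inequality, t must be less than 12 + 19 = 31 and greater than |12 − 19| = 7.

7 < t < 31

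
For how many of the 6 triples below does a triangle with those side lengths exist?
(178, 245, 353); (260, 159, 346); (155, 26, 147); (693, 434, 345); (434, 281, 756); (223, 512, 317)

(178,245,353): 178+245 > 353 → valid
(159,260,346): 159+260 > 346 → valid
(26,147,155): 26+147 > 155 → valid
(345,434,693): 345+434 > 693 → valid
(281,434,756): 281+434 ≤ 756 → not valid
(223,317,512): 223+317 > 512 → valid
5 of the 6 triples form a triangle.

5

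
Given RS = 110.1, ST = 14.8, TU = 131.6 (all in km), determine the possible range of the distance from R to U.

6.7 ≤ RU ≤ 256.5 km

The maximum is all hops collinear in one direction: 110.1 + 14.8 + 131.6 = 256.5.
The longest hop is 131.6; the others sum to 124.9. Folding the others back against it leaves at least 131.6 − 124.9 = 6.7.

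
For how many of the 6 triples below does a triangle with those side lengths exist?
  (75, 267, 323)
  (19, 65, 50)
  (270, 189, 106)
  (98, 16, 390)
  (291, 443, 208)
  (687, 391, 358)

(75,267,323): 75+267 > 323 → valid
(19,50,65): 19+50 > 65 → valid
(106,189,270): 106+189 > 270 → valid
(16,98,390): 16+98 ≤ 390 → not valid
(208,291,443): 208+291 > 443 → valid
(358,391,687): 358+391 > 687 → valid
5 of the 6 triples form a triangle.

5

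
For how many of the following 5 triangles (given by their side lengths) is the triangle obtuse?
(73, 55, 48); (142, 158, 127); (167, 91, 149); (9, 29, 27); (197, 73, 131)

2

(73,55,48): 48²+55² = 5329 = 73² → right
(142,158,127): 127²+142² = 36293 > 24964 = 158² → acute
(167,91,149): 91²+149² = 30482 > 27889 = 167² → acute
(9,29,27): 9²+27² = 810 < 841 = 29² → obtuse
(197,73,131): 73²+131² = 22490 < 38809 = 197² → obtuse
2 of the 5 are obtuse.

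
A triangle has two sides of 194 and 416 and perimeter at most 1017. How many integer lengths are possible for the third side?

Triangle inequality: 222 < x < 610. Perimeter ≤ 1017 gives x ≤ 1017 − 194 − 416 = 407.
So 222 < x ≤ 407; integers 223 through 407: 185 values.

185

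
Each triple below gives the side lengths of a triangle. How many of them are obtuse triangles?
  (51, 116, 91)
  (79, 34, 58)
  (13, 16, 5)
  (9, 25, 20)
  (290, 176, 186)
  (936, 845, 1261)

(51,116,91): 51²+91² = 10882 < 13456 = 116² → obtuse
(79,34,58): 34²+58² = 4520 < 6241 = 79² → obtuse
(13,16,5): 5²+13² = 194 < 256 = 16² → obtuse
(9,25,20): 9²+20² = 481 < 625 = 25² → obtuse
(290,176,186): 176²+186² = 65572 < 84100 = 290² → obtuse
(936,845,1261): 845²+936² = 1590121 = 1261² → right
5 of the 6 are obtuse.

5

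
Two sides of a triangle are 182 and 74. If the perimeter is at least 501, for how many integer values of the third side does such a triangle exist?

11

Triangle inequality: 108 < x < 256. Perimeter ≥ 501 gives x ≥ 501 − 182 − 74 = 245.
So 245 ≤ x < 256; integers 245 through 255: 11 values.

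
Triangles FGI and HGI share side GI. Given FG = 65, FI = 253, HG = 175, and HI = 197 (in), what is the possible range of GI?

From triangle FGI: |65 − 253| < GI < 65 + 253, i.e. 188 < GI < 318.
From triangle HGI: 22 < GI < 372.
Both must hold, so GI lies in the intersection.

188 < GI < 318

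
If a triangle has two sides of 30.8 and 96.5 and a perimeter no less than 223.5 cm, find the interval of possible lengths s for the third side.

96.2 ≤ s < 127.3

Triangle inequality alone gives 65.7 < s < 127.3.
The perimeter condition gives s ≥ 223.5 − 30.8 − 96.5 = 96.2.
Intersecting the two: 96.2 ≤ s < 127.3.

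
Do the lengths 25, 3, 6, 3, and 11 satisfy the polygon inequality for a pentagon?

No

For a pentagon, each side must be shorter than the sum of the others.
Here the longest side is 25, but the remaining 4 sides sum to only 23.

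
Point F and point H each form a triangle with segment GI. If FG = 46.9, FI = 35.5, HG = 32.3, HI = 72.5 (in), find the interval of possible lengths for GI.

From triangle FGI: |46.9 − 35.5| < GI < 46.9 + 35.5, i.e. 11.4 < GI < 82.4.
From triangle HGI: 40.2 < GI < 104.8.
Both must hold, so GI lies in the intersection.

40.2 < GI < 82.4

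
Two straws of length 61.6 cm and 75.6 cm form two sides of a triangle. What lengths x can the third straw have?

By the triangle inequality, x must be less than 61.6 + 75.6 = 137.2 and greater than |61.6 − 75.6| = 14.0.

14.0 < x < 137.2 (cm)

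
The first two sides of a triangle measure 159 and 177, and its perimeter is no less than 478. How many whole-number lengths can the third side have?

Triangle inequality: 18 < x < 336. Perimeter ≥ 478 gives x ≥ 478 − 159 − 177 = 142.
So 142 ≤ x < 336; integers 142 through 335: 194 values.

194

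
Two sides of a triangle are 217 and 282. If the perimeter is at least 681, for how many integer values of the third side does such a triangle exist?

Triangle inequality: 65 < x < 499. Perimeter ≥ 681 gives x ≥ 681 − 217 − 282 = 182.
So 182 ≤ x < 499; integers 182 through 498: 317 values.

317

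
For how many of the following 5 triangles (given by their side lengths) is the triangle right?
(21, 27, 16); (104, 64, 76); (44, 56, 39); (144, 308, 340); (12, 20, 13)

(21,27,16): 16²+21² = 697 < 729 = 27² → obtuse
(104,64,76): 64²+76² = 9872 < 10816 = 104² → obtuse
(44,56,39): 39²+44² = 3457 > 3136 = 56² → acute
(144,308,340): 144²+308² = 115600 = 340² → right
(12,20,13): 12²+13² = 313 < 400 = 20² → obtuse
1 of the 5 is right.

1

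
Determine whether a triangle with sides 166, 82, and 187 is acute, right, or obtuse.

Compare the square of the longest side to the sum of squares of the other two: 82² + 166² = 34280 < 34969 = 187².

obtuse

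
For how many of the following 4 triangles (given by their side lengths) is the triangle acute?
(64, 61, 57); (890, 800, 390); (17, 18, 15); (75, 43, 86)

(64,61,57): 57²+61² = 6970 > 4096 = 64² → acute
(890,800,390): 390²+800² = 792100 = 890² → right
(17,18,15): 15²+17² = 514 > 324 = 18² → acute
(75,43,86): 43²+75² = 7474 > 7396 = 86² → acute
3 of the 4 are acute.

3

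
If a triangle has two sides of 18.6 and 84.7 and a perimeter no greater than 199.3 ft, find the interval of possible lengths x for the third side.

66.1 < x ≤ 96.0

Triangle inequality alone gives 66.1 < x < 103.3.
The perimeter condition gives x ≤ 199.3 − 18.6 − 84.7 = 96.0.
Intersecting the two: 66.1 < x ≤ 96.0.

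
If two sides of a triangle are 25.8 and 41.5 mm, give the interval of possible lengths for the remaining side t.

15.7 < t < 67.3

By the triangle inequality, t must be less than 25.8 + 41.5 = 67.3 and greater than |25.8 − 41.5| = 15.7.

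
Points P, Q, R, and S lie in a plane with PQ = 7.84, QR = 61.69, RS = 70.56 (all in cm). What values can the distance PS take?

1.03 ≤ PS ≤ 140.09 cm

The maximum is all hops collinear in one direction: 7.84 + 61.69 + 70.56 = 140.09.
The longest hop is 70.56; the others sum to 69.53. Folding the others back against it leaves at least 70.56 − 69.53 = 1.03.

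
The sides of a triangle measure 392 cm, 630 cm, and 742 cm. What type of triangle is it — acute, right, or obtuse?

right

Compare the square of the longest side to the sum of squares of the other two: 392² + 630² = 550564 = 742².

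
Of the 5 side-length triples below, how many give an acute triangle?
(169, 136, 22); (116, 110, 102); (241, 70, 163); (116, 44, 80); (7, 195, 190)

(169,136,22): 22+136 ≤ 169, not a triangle
(116,110,102): 102²+110² = 22504 > 13456 = 116² → acute
(241,70,163): 70+163 ≤ 241, not a triangle
(116,44,80): 44²+80² = 8336 < 13456 = 116² → obtuse
(7,195,190): 7²+190² = 36149 < 38025 = 195² → obtuse
1 of the 5 is acute.

1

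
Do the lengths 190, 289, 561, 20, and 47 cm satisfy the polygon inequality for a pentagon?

No

For a pentagon, each side must be shorter than the sum of the others.
Here the longest side is 561, but the remaining 4 sides sum to only 546.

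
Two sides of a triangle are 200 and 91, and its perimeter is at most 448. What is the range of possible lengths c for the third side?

Triangle inequality alone gives 109 < c < 291.
The perimeter condition gives c ≤ 448 − 200 − 91 = 157.
Intersecting the two: 109 < c ≤ 157.

109 < c ≤ 157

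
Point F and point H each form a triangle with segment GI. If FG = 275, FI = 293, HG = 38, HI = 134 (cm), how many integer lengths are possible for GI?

From triangle FGI: 18 < GI < 568.
From triangle HGI: 96 < GI < 172.
Intersection: 96 < GI < 172, so integers 97 through 171: 75 values.

75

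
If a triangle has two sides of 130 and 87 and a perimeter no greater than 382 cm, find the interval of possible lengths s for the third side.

Triangle inequality alone gives 43 < s < 217.
The perimeter condition gives s ≤ 382 − 130 − 87 = 165.
Intersecting the two: 43 < s ≤ 165.

43 < s ≤ 165 cm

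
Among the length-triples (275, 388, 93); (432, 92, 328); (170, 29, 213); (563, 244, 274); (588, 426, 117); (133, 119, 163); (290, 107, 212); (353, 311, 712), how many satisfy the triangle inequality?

2

(93,275,388): 93+275 ≤ 388 → not valid
(92,328,432): 92+328 ≤ 432 → not valid
(29,170,213): 29+170 ≤ 213 → not valid
(244,274,563): 244+274 ≤ 563 → not valid
(117,426,588): 117+426 ≤ 588 → not valid
(119,133,163): 119+133 > 163 → valid
(107,212,290): 107+212 > 290 → valid
(311,353,712): 311+353 ≤ 712 → not valid
2 of the 8 triples form a triangle.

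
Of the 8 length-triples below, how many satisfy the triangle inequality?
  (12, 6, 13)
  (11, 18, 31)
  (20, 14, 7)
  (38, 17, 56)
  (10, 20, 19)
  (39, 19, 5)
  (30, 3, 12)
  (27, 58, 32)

(6,12,13): 6+12 > 13 → valid
(11,18,31): 11+18 ≤ 31 → not valid
(7,14,20): 7+14 > 20 → valid
(17,38,56): 17+38 ≤ 56 → not valid
(10,19,20): 10+19 > 20 → valid
(5,19,39): 5+19 ≤ 39 → not valid
(3,12,30): 3+12 ≤ 30 → not valid
(27,32,58): 27+32 > 58 → valid
4 of the 8 triples form a triangle.

4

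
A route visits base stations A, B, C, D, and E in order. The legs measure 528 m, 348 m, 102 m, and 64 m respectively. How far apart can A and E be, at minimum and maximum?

The maximum is all hops collinear in one direction: 528 + 348 + 102 + 64 = 1042.
The longest hop is 528; the others sum to 514. Folding the others back against it leaves at least 528 − 514 = 14.

14 ≤ AE ≤ 1042 m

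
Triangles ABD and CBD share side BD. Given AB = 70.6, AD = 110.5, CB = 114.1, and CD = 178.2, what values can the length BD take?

From triangle ABD: |70.6 − 110.5| < BD < 70.6 + 110.5, i.e. 39.9 < BD < 181.1.
From triangle CBD: 64.1 < BD < 292.3.
Both must hold, so BD lies in the intersection.

64.1 < BD < 181.1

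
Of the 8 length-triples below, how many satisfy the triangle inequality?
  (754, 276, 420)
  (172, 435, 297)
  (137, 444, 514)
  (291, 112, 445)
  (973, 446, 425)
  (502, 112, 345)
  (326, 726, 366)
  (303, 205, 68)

2

(276,420,754): 276+420 ≤ 754 → not valid
(172,297,435): 172+297 > 435 → valid
(137,444,514): 137+444 > 514 → valid
(112,291,445): 112+291 ≤ 445 → not valid
(425,446,973): 425+446 ≤ 973 → not valid
(112,345,502): 112+345 ≤ 502 → not valid
(326,366,726): 326+366 ≤ 726 → not valid
(68,205,303): 68+205 ≤ 303 → not valid
2 of the 8 triples form a triangle.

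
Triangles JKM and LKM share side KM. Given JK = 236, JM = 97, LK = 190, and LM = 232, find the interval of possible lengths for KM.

139 < KM < 333

From triangle JKM: |236 − 97| < KM < 236 + 97, i.e. 139 < KM < 333.
From triangle LKM: 42 < KM < 422.
Both must hold, so KM lies in the intersection.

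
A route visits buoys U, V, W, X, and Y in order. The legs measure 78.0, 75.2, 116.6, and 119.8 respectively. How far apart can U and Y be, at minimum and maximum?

0 ≤ UY ≤ 389.6

The maximum is all hops collinear in one direction: 78.0 + 75.2 + 116.6 + 119.8 = 389.6.
The longest hop is 119.8; the others sum to 269.8. Since 119.8 ≤ 269.8, the path can fold back on itself completely, so the minimum distance is 0.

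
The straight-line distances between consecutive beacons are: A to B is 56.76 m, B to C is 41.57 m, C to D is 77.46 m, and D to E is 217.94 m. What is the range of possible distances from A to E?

The maximum is all hops collinear in one direction: 56.76 + 41.57 + 77.46 + 217.94 = 393.73.
The longest hop is 217.94; the others sum to 175.79. Folding the others back against it leaves at least 217.94 − 175.79 = 42.15.

42.15 ≤ AE ≤ 393.73 m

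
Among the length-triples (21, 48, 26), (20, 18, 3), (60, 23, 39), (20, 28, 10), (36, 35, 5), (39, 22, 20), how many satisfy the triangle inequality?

(21,26,48): 21+26 ≤ 48 → not valid
(3,18,20): 3+18 > 20 → valid
(23,39,60): 23+39 > 60 → valid
(10,20,28): 10+20 > 28 → valid
(5,35,36): 5+35 > 36 → valid
(20,22,39): 20+22 > 39 → valid
5 of the 6 triples form a triangle.

5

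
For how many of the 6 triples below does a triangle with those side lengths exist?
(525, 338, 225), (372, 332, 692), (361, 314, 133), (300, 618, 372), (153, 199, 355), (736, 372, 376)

5

(225,338,525): 225+338 > 525 → valid
(332,372,692): 332+372 > 692 → valid
(133,314,361): 133+314 > 361 → valid
(300,372,618): 300+372 > 618 → valid
(153,199,355): 153+199 ≤ 355 → not valid
(372,376,736): 372+376 > 736 → valid
5 of the 6 triples form a triangle.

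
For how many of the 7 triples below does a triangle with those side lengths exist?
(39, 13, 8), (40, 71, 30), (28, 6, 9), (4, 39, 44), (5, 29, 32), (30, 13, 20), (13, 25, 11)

2

(8,13,39): 8+13 ≤ 39 → not valid
(30,40,71): 30+40 ≤ 71 → not valid
(6,9,28): 6+9 ≤ 28 → not valid
(4,39,44): 4+39 ≤ 44 → not valid
(5,29,32): 5+29 > 32 → valid
(13,20,30): 13+20 > 30 → valid
(11,13,25): 11+13 ≤ 25 → not valid
2 of the 7 triples form a triangle.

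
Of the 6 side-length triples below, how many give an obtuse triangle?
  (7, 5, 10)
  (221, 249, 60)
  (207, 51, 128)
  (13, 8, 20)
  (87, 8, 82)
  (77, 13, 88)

(7,5,10): 5²+7² = 74 < 100 = 10² → obtuse
(221,249,60): 60²+221² = 52441 < 62001 = 249² → obtuse
(207,51,128): 51+128 ≤ 207, not a triangle
(13,8,20): 8²+13² = 233 < 400 = 20² → obtuse
(87,8,82): 8²+82² = 6788 < 7569 = 87² → obtuse
(77,13,88): 13²+77² = 6098 < 7744 = 88² → obtuse
5 of the 6 are obtuse.

5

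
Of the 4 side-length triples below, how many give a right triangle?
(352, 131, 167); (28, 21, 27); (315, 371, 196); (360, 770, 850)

(352,131,167): 131+167 ≤ 352, not a triangle
(28,21,27): 21²+27² = 1170 > 784 = 28² → acute
(315,371,196): 196²+315² = 137641 = 371² → right
(360,770,850): 360²+770² = 722500 = 850² → right
2 of the 4 are right.

2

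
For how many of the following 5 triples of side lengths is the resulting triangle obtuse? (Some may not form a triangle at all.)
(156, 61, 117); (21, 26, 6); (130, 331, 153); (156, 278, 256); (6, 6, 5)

2

(156,61,117): 61²+117² = 17410 < 24336 = 156² → obtuse
(21,26,6): 6²+21² = 477 < 676 = 26² → obtuse
(130,331,153): 130+153 ≤ 331, not a triangle
(156,278,256): 156²+256² = 89872 > 77284 = 278² → acute
(6,6,5): 5²+6² = 61 > 36 = 6² → acute
2 of the 5 are obtuse.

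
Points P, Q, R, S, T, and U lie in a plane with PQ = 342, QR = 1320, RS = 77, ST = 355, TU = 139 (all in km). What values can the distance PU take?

407 ≤ PU ≤ 2233 km

The maximum is all hops collinear in one direction: 342 + 1320 + 77 + 355 + 139 = 2233.
The longest hop is 1320; the others sum to 913. Folding the others back against it leaves at least 1320 − 913 = 407.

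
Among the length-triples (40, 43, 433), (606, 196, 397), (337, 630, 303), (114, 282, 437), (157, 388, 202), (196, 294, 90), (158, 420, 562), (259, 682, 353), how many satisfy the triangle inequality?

(40,43,433): 40+43 ≤ 433 → not valid
(196,397,606): 196+397 ≤ 606 → not valid
(303,337,630): 303+337 > 630 → valid
(114,282,437): 114+282 ≤ 437 → not valid
(157,202,388): 157+202 ≤ 388 → not valid
(90,196,294): 90+196 ≤ 294 → not valid
(158,420,562): 158+420 > 562 → valid
(259,353,682): 259+353 ≤ 682 → not valid
2 of the 8 triples form a triangle.

2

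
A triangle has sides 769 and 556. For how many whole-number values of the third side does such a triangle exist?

1111

The third side lies in the open interval (213, 1325).
Integers from 214 to 1324 inclusive: 1324 − 214 + 1 = 1111.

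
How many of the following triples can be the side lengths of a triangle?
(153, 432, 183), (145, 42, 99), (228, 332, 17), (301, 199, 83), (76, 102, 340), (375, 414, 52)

1

(153,183,432): 153+183 ≤ 432 → not valid
(42,99,145): 42+99 ≤ 145 → not valid
(17,228,332): 17+228 ≤ 332 → not valid
(83,199,301): 83+199 ≤ 301 → not valid
(76,102,340): 76+102 ≤ 340 → not valid
(52,375,414): 52+375 > 414 → valid
1 of the 6 triples forms a triangle.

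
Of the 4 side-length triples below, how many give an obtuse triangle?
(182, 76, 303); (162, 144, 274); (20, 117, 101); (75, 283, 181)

(182,76,303): 76+182 ≤ 303, not a triangle
(162,144,274): 144²+162² = 46980 < 75076 = 274² → obtuse
(20,117,101): 20²+101² = 10601 < 13689 = 117² → obtuse
(75,283,181): 75+181 ≤ 283, not a triangle
2 of the 4 are obtuse.

2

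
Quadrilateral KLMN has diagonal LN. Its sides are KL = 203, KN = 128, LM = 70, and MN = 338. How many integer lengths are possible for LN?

From triangle KLN: 75 < LN < 331.
From triangle MLN: 268 < LN < 408.
Intersection: 268 < LN < 331, so integers 269 through 330: 62 values.

62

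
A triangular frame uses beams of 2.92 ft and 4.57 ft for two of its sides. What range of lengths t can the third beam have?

By the triangle inequality, t must be less than 2.92 + 4.57 = 7.49 and greater than |2.92 − 4.57| = 1.65.

1.65 < t < 7.49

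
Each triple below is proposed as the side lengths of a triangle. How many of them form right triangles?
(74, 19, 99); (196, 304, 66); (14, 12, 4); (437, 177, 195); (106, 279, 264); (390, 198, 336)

(74,19,99): 19+74 ≤ 99, not a triangle
(196,304,66): 66+196 ≤ 304, not a triangle
(14,12,4): 4²+12² = 160 < 196 = 14² → obtuse
(437,177,195): 177+195 ≤ 437, not a triangle
(106,279,264): 106²+264² = 80932 > 77841 = 279² → acute
(390,198,336): 198²+336² = 152100 = 390² → right
1 of the 6 is right.

1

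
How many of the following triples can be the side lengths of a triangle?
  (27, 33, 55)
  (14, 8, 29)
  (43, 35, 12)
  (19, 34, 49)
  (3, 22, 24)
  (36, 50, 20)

(27,33,55): 27+33 > 55 → valid
(8,14,29): 8+14 ≤ 29 → not valid
(12,35,43): 12+35 > 43 → valid
(19,34,49): 19+34 > 49 → valid
(3,22,24): 3+22 > 24 → valid
(20,36,50): 20+36 > 50 → valid
5 of the 6 triples form a triangle.

5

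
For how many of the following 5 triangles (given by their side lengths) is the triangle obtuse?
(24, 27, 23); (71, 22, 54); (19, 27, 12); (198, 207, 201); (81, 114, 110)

2

(24,27,23): 23²+24² = 1105 > 729 = 27² → acute
(71,22,54): 22²+54² = 3400 < 5041 = 71² → obtuse
(19,27,12): 12²+19² = 505 < 729 = 27² → obtuse
(198,207,201): 198²+201² = 79605 > 42849 = 207² → acute
(81,114,110): 81²+110² = 18661 > 12996 = 114² → acute
2 of the 5 are obtuse.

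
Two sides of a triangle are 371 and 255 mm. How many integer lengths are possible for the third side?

The third side lies in the open interval (116, 626).
Integers from 117 to 625 inclusive: 625 − 117 + 1 = 509.

509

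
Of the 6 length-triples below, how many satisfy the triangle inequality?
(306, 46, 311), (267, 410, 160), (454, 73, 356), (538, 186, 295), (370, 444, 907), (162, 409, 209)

(46,306,311): 46+306 > 311 → valid
(160,267,410): 160+267 > 410 → valid
(73,356,454): 73+356 ≤ 454 → not valid
(186,295,538): 186+295 ≤ 538 → not valid
(370,444,907): 370+444 ≤ 907 → not valid
(162,209,409): 162+209 ≤ 409 → not valid
2 of the 6 triples form a triangle.

2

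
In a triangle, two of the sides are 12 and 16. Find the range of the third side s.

By the triangle inequality, s must be less than 12 + 16 = 28 and greater than |12 − 16| = 4.

4 < s < 28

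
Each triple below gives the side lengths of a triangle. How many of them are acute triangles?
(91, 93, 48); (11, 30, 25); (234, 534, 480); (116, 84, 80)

(91,93,48): 48²+91² = 10585 > 8649 = 93² → acute
(11,30,25): 11²+25² = 746 < 900 = 30² → obtuse
(234,534,480): 234²+480² = 285156 = 534² → right
(116,84,80): 80²+84² = 13456 = 116² → right
1 of the 4 is acute.

1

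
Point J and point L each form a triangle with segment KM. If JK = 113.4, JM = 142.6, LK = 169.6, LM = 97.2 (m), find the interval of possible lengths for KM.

72.4 < KM < 256.0

From triangle JKM: |113.4 − 142.6| < KM < 113.4 + 142.6, i.e. 29.2 < KM < 256.0.
From triangle LKM: 72.4 < KM < 266.8.
Both must hold, so KM lies in the intersection.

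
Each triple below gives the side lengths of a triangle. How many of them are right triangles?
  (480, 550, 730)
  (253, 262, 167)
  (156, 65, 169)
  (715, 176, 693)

3

(480,550,730): 480²+550² = 532900 = 730² → right
(253,262,167): 167²+253² = 91898 > 68644 = 262² → acute
(156,65,169): 65²+156² = 28561 = 169² → right
(715,176,693): 176²+693² = 511225 = 715² → right
3 of the 4 are right.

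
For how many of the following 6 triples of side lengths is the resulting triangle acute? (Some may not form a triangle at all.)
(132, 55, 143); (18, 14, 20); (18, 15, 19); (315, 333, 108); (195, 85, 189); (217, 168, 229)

(132,55,143): 55²+132² = 20449 = 143² → right
(18,14,20): 14²+18² = 520 > 400 = 20² → acute
(18,15,19): 15²+18² = 549 > 361 = 19² → acute
(315,333,108): 108²+315² = 110889 = 333² → right
(195,85,189): 85²+189² = 42946 > 38025 = 195² → acute
(217,168,229): 168²+217² = 75313 > 52441 = 229² → acute
4 of the 6 are acute.

4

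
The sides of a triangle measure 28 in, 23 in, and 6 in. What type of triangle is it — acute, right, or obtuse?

obtuse

Compare the square of the longest side to the sum of squares of the other two: 6² + 23² = 565 < 784 = 28².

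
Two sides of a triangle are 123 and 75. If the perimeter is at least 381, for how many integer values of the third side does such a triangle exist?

Triangle inequality: 48 < x < 198. Perimeter ≥ 381 gives x ≥ 381 − 123 − 75 = 183.
So 183 ≤ x < 198; integers 183 through 197: 15 values.

15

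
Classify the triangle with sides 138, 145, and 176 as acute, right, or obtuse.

Compare the square of the longest side to the sum of squares of the other two: 138² + 145² = 40069 > 30976 = 176².

acute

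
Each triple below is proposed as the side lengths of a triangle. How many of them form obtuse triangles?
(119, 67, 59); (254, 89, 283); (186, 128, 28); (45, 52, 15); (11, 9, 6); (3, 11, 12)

(119,67,59): 59²+67² = 7970 < 14161 = 119² → obtuse
(254,89,283): 89²+254² = 72437 < 80089 = 283² → obtuse
(186,128,28): 28+128 ≤ 186, not a triangle
(45,52,15): 15²+45² = 2250 < 2704 = 52² → obtuse
(11,9,6): 6²+9² = 117 < 121 = 11² → obtuse
(3,11,12): 3²+11² = 130 < 144 = 12² → obtuse
5 of the 6 are obtuse.

5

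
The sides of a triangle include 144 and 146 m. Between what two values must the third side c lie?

2 < c < 290

By the triangle inequality, c must be less than 144 + 146 = 290 and greater than |144 − 146| = 2.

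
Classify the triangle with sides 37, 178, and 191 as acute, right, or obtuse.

obtuse

Compare the square of the longest side to the sum of squares of the other two: 37² + 178² = 33053 < 36481 = 191².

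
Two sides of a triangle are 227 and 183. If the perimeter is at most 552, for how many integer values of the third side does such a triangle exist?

98

Triangle inequality: 44 < x < 410. Perimeter ≤ 552 gives x ≤ 552 − 227 − 183 = 142.
So 44 < x ≤ 142; integers 45 through 142: 98 values.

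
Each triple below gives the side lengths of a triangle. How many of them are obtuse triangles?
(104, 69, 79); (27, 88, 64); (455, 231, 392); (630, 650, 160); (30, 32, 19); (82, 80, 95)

1

(104,69,79): 69²+79² = 11002 > 10816 = 104² → acute
(27,88,64): 27²+64² = 4825 < 7744 = 88² → obtuse
(455,231,392): 231²+392² = 207025 = 455² → right
(630,650,160): 160²+630² = 422500 = 650² → right
(30,32,19): 19²+30² = 1261 > 1024 = 32² → acute
(82,80,95): 80²+82² = 13124 > 9025 = 95² → acute
1 of the 6 is obtuse.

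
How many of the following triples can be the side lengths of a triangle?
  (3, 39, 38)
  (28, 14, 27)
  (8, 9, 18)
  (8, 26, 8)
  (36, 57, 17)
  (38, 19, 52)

(3,38,39): 3+38 > 39 → valid
(14,27,28): 14+27 > 28 → valid
(8,9,18): 8+9 ≤ 18 → not valid
(8,8,26): 8+8 ≤ 26 → not valid
(17,36,57): 17+36 ≤ 57 → not valid
(19,38,52): 19+38 > 52 → valid
3 of the 6 triples form a triangle.

3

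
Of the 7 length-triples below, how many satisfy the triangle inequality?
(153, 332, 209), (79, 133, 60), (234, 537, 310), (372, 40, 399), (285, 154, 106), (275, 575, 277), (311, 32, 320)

5

(153,209,332): 153+209 > 332 → valid
(60,79,133): 60+79 > 133 → valid
(234,310,537): 234+310 > 537 → valid
(40,372,399): 40+372 > 399 → valid
(106,154,285): 106+154 ≤ 285 → not valid
(275,277,575): 275+277 ≤ 575 → not valid
(32,311,320): 32+311 > 320 → valid
5 of the 7 triples form a triangle.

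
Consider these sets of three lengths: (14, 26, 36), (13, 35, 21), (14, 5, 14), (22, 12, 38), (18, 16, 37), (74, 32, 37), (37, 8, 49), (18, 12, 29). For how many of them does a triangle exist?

3

(14,26,36): 14+26 > 36 → valid
(13,21,35): 13+21 ≤ 35 → not valid
(5,14,14): 5+14 > 14 → valid
(12,22,38): 12+22 ≤ 38 → not valid
(16,18,37): 16+18 ≤ 37 → not valid
(32,37,74): 32+37 ≤ 74 → not valid
(8,37,49): 8+37 ≤ 49 → not valid
(12,18,29): 12+18 > 29 → valid
3 of the 8 triples form a triangle.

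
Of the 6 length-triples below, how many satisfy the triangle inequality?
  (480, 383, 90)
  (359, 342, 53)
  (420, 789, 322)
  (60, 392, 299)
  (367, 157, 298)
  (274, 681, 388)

2

(90,383,480): 90+383 ≤ 480 → not valid
(53,342,359): 53+342 > 359 → valid
(322,420,789): 322+420 ≤ 789 → not valid
(60,299,392): 60+299 ≤ 392 → not valid
(157,298,367): 157+298 > 367 → valid
(274,388,681): 274+388 ≤ 681 → not valid
2 of the 6 triples form a triangle.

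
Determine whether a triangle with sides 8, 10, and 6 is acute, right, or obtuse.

right

Compare the square of the longest side to the sum of squares of the other two: 6² + 8² = 100 = 10².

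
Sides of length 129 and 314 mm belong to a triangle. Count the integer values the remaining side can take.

257

The third side lies in the open interval (185, 443).
Integers from 186 to 442 inclusive: 442 − 186 + 1 = 257.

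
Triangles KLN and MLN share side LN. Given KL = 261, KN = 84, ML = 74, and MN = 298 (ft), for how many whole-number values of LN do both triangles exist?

120

From triangle KLN: 177 < LN < 345.
From triangle MLN: 224 < LN < 372.
Intersection: 224 < LN < 345, so integers 225 through 344: 120 values.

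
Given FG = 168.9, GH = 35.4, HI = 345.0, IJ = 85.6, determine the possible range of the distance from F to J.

The maximum is all hops collinear in one direction: 168.9 + 35.4 + 345.0 + 85.6 = 634.9.
The longest hop is 345.0; the others sum to 289.9. Folding the others back against it leaves at least 345.0 − 289.9 = 55.1.

55.1 ≤ FJ ≤ 634.9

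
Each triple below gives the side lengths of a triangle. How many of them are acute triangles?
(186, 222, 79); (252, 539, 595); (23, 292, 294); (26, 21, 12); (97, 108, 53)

(186,222,79): 79²+186² = 40837 < 49284 = 222² → obtuse
(252,539,595): 252²+539² = 354025 = 595² → right
(23,292,294): 23²+292² = 85793 < 86436 = 294² → obtuse
(26,21,12): 12²+21² = 585 < 676 = 26² → obtuse
(97,108,53): 53²+97² = 12218 > 11664 = 108² → acute
1 of the 5 is acute.

1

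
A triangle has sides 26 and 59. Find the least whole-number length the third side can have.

34

The third side must be strictly greater than |26 − 59| = 33.
The smallest integer above 33 is 34.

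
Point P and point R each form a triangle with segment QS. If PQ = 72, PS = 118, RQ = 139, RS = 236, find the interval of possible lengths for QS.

97 < QS < 190

From triangle PQS: |72 − 118| < QS < 72 + 118, i.e. 46 < QS < 190.
From triangle RQS: 97 < QS < 375.
Both must hold, so QS lies in the intersection.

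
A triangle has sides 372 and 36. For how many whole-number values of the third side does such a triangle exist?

71

The third side lies in the open interval (336, 408).
Integers from 337 to 407 inclusive: 407 − 337 + 1 = 71.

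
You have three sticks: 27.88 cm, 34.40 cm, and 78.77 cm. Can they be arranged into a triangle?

No

The longest side is 78.77, but the other two sum to only 62.28.
62.28 < 78.77, so the triangle inequality fails.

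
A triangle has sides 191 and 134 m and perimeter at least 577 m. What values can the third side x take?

Triangle inequality alone gives 57 < x < 325.
The perimeter condition gives x ≥ 577 − 191 − 134 = 252.
Intersecting the two: 252 ≤ x < 325.

252 ≤ x < 325 m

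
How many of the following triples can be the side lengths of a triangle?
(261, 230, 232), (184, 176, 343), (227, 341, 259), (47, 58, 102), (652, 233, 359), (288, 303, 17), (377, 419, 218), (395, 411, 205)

(230,232,261): 230+232 > 261 → valid
(176,184,343): 176+184 > 343 → valid
(227,259,341): 227+259 > 341 → valid
(47,58,102): 47+58 > 102 → valid
(233,359,652): 233+359 ≤ 652 → not valid
(17,288,303): 17+288 > 303 → valid
(218,377,419): 218+377 > 419 → valid
(205,395,411): 205+395 > 411 → valid
7 of the 8 triples form a triangle.

7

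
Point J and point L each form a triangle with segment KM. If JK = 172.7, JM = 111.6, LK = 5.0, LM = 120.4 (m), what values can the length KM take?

From triangle JKM: |172.7 − 111.6| < KM < 172.7 + 111.6, i.e. 61.1 < KM < 284.3.
From triangle LKM: 115.4 < KM < 125.4.
Both must hold, so KM lies in the intersection.

115.4 < KM < 125.4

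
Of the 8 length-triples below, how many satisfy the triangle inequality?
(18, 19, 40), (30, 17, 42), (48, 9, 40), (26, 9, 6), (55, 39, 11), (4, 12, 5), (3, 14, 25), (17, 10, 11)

3

(18,19,40): 18+19 ≤ 40 → not valid
(17,30,42): 17+30 > 42 → valid
(9,40,48): 9+40 > 48 → valid
(6,9,26): 6+9 ≤ 26 → not valid
(11,39,55): 11+39 ≤ 55 → not valid
(4,5,12): 4+5 ≤ 12 → not valid
(3,14,25): 3+14 ≤ 25 → not valid
(10,11,17): 10+11 > 17 → valid
3 of the 8 triples form a triangle.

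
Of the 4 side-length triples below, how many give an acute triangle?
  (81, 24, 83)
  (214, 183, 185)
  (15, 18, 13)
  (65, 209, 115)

3

(81,24,83): 24²+81² = 7137 > 6889 = 83² → acute
(214,183,185): 183²+185² = 67714 > 45796 = 214² → acute
(15,18,13): 13²+15² = 394 > 324 = 18² → acute
(65,209,115): 65+115 ≤ 209, not a triangle
3 of the 4 are acute.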